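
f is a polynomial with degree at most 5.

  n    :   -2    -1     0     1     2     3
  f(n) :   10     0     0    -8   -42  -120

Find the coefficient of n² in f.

First differences: -10, 0, -8, -34, -78. Second differences: 10, -8, -26, -44. Third differences: -18, -18, -18.
Level-3 differences are constant, so f has degree 3.
Fitting a degree-3 polynomial gives f(n) = -3n³ - 4n² - n.
The coefficient of n² is -4.

-4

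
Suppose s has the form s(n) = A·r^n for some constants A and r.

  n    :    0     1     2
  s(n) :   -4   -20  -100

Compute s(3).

-500

Consecutive ratio: -20/(-4) = 5, and -100/(-20) = 5, so r = 5.
Then A·5^0 = -4 gives A = -4, and s(n) = -4·5^n.
s(3) = -4·5^3 = -500.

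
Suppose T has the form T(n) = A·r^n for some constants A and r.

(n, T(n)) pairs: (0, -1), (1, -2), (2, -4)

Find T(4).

-16

Consecutive ratio: -2/(-1) = 2, and -4/(-2) = 2, so r = 2.
Then A·2^0 = -1 gives A = -1, and T(n) = -1·2^n.
T(4) = -1·2^4 = -16.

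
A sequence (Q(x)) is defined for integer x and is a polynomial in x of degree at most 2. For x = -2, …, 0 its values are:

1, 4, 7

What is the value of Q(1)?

10

Write Q(x) = ax² + bx + c; the 3 given values yield a linear system in the 3 coefficients.
Solving, the leading coefficient vanishes, and Q(x) = 3x + 7.
Then Q(1) = 10.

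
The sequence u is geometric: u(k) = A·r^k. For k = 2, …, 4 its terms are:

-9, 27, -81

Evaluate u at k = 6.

-729

Consecutive ratio: 27/(-9) = -3, and -81/27 = -3, so r = -3.
Then A·(-3)^2 = -9 gives A = -1, and u(k) = -1·(-3)^k.
u(6) = -1·(-3)^6 = -729.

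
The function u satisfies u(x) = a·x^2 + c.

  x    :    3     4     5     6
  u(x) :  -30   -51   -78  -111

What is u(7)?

-150

From u(3) = -30 and u(4) = -51: 9a + c = -30 and 16a + c = -51.
Subtracting: 7a = -21, so a = -3; then c = -30 − (-3)·9 = -3.
So u(x) = -3x² − 3, and u(7) = -150.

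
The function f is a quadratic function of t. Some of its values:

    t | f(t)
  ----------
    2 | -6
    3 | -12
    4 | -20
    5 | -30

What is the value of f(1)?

Write f(t) = at² + bt + c; the 4 given values yield a linear system in the 3 coefficients.
Solving, f(t) = -t² - t.
Then f(1) = -2.

-2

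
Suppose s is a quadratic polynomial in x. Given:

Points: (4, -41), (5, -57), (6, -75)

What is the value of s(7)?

-95

Write s(x) = ax² + bx + c; the 3 given values yield a linear system in the 3 coefficients.
Solving, s(x) = -x² - 7x + 3.
Then s(7) = -95.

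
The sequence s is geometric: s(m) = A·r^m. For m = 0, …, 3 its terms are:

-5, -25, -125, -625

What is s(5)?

-15625

Consecutive ratio: -25/(-5) = 5, and -125/(-25) = 5, so r = 5.
Then A·5^0 = -5 gives A = -5, and s(m) = -5·5^m.
s(5) = -5·5^5 = -15625.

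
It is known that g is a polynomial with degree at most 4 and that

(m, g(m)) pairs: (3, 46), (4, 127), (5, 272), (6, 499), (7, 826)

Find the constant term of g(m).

Write g(m) = am^4 + bm³ + cm² + dm + e; the 5 given values yield a linear system in the 5 coefficients.
Solving, the leading coefficient vanishes, and g(m) = 3m³ - 4m² - 2m + 7.
The constant term is g(0) = 7.

7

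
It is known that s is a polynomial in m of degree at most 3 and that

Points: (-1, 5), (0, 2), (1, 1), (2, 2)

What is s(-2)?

10

First differences: -3, -1, 1. Second differences: 2, 2.
Level-2 differences are constant, so s has degree 2.
Fitting a degree-2 polynomial gives s(m) = m² - 2m + 2.
Then s(-2) = 10.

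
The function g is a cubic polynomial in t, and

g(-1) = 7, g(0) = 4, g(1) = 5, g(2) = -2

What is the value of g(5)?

Write g(t) = at³ + bt² + ct + d; the 4 given values yield a linear system in the 4 coefficients.
Solving, g(t) = -2t³ + 2t² + t + 4.
Then g(5) = -191.

-191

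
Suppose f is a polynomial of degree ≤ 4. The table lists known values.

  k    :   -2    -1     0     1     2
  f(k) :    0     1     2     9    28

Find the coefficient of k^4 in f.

Write f(k) = ak^4 + bk³ + ck² + dk + e; the 5 given values yield a linear system in the 5 coefficients.
Solving, the leading coefficient vanishes, and f(k) = k³ + 3k² + 3k + 2.
The coefficient of k^4 is 0.

0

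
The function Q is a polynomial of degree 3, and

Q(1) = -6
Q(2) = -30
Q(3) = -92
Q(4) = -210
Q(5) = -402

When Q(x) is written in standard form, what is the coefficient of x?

0

Write Q(x) = ax³ + bx² + cx + d; the 5 given values yield a linear system in the 4 coefficients.
Solving, Q(x) = -3x³ - x² - 2.
The coefficient of x is 0.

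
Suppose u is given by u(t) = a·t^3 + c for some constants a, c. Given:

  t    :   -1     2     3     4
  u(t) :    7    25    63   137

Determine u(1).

From u(-1) = 7 and u(2) = 25: -1a + c = 7 and 8a + c = 25.
Subtracting: 9a = 18, so a = 2; then c = 7 − 2·(-1) = 9.
So u(t) = 2t³ + 9, and u(1) = 11.

11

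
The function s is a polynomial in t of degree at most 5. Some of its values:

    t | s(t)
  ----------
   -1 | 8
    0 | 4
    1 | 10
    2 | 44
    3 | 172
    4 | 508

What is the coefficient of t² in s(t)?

Write s(t) = at^5 + bt^4 + ct³ + dt² + et + p; the 6 given values yield a linear system in the 6 coefficients.
Solving, the leading coefficient vanishes, and s(t) = 2t^4 - t³ + 3t² + 2t + 4.
The coefficient of t² is 3.

3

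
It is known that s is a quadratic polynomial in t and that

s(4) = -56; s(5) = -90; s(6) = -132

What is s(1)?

-2

Write s(t) = at² + bt + c; the 3 given values yield a linear system in the 3 coefficients.
Solving, s(t) = -4t² + 2t.
Then s(1) = -2.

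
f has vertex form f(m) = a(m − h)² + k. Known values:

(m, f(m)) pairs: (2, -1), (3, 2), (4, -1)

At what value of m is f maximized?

3

First differences 3, -3; second difference -6 = 2a, so a = -3.
Expanding, the m-coefficient is −2ah = 6h; matching it to the data gives h = 3, and then k = 2.
So f(m) = -3(m − 3)² + 2.
Hence h = 3.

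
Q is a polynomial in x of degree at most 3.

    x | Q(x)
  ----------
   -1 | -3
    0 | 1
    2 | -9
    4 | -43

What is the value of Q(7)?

Write Q(x) = ax³ + bx² + cx + d; the 4 given values yield a linear system in the 4 coefficients.
Solving, the leading coefficient vanishes, and Q(x) = -3x² + x + 1.
Then Q(7) = -139.

-139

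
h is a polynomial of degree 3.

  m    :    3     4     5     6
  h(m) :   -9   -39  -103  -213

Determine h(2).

Write h(m) = am³ + bm² + cm + d; the 4 given values yield a linear system in the 4 coefficients.
Solving, h(m) = -2m³ + 7m² - 5m - 3.
Then h(2) = -1.

-1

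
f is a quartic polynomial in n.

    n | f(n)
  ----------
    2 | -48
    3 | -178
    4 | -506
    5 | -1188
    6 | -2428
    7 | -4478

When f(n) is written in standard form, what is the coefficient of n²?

First differences: -130, -328, -682, -1240, -2050. Second differences: -198, -354, -558, -810. Third differences: -156, -204, -252. Fourth differences: -48, -48.
Level-4 differences are constant, so f has degree 4.
Fitting a degree-4 polynomial gives f(n) = -2n^4 + 2n³ - 7n² - 3n + 2.
The coefficient of n² is -7.

-7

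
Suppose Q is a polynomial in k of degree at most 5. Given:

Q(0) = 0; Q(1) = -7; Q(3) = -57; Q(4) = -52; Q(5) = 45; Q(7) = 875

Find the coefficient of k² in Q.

-3

Write Q(k) = ak^5 + bk^4 + ck³ + dk² + ek + p; the 6 given values yield a linear system in the 6 coefficients.
Solving, the leading coefficient vanishes, and Q(k) = k^4 - 4k³ - 3k² - k.
The coefficient of k² is -3.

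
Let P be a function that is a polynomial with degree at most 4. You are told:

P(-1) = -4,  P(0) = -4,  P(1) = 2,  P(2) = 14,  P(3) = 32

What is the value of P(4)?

56

First differences: 0, 6, 12, 18. Second differences: 6, 6, 6.
Level-2 differences are constant, so P has degree 2.
Fitting a degree-2 polynomial gives P(n) = 3n² + 3n - 4.
Then P(4) = 56.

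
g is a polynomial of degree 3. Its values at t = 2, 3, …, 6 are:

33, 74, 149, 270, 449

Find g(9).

Write g(t) = at³ + bt² + ct + d; the 5 given values yield a linear system in the 4 coefficients.
Solving, g(t) = 2t³ - t² + 8t + 5.
Then g(9) = 1454.

1454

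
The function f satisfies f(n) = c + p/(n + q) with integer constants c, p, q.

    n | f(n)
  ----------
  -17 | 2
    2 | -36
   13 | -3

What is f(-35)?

(f(n) − c)(n + q) = p for each data point; the three points give a linear system in c and q, then p follows.
Solving: c = 0, q = -1, p = -36, so f(n) = -36/(n − 1).
Then f(-35) = 0 − 36/(-36) = 1.

1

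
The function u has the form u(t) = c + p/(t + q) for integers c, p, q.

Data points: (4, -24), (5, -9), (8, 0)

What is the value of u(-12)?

(u(t) − c)(t + q) = p for each data point; the three points give a linear system in c and q, then p follows.
Solving: c = 6, q = -3, p = -30, so u(t) = 6 − 30/(t − 3).
Then u(-12) = 6 − 30/(-15) = 8.

8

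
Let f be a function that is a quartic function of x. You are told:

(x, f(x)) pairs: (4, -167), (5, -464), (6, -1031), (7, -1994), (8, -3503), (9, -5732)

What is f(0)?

1

First differences: -297, -567, -963, -1509, -2229. Second differences: -270, -396, -546, -720. Third differences: -126, -150, -174. Fourth differences: -24, -24.
Level-4 differences are constant, so f has degree 4.
Fitting a degree-4 polynomial gives f(x) = -x^4 + x³ + x² + 2x + 1.
The constant term is f(0) = 1.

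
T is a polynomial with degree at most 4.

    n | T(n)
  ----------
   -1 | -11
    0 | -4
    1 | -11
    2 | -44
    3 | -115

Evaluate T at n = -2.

First differences: 7, -7, -33, -71. Second differences: -14, -26, -38. Third differences: -12, -12.
Level-3 differences are constant, so T has degree 3.
Fitting a degree-3 polynomial gives T(n) = -2n³ - 7n² + 2n - 4.
Then T(-2) = -20.

-20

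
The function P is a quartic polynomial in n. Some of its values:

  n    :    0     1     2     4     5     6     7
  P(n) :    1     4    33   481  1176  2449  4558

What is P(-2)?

Write P(n) = an^4 + bn³ + cn² + dn + e; the 7 given values yield a linear system in the 5 coefficients.
Solving, P(n) = 2n^4 - n³ + 2n² + 1.
Then P(-2) = 49.

49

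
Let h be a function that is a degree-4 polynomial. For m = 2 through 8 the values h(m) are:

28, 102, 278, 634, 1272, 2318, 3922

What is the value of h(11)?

13942

Write h(m) = am^4 + bm³ + cm² + dm + e; the 7 given values yield a linear system in the 5 coefficients.
Solving, h(m) = m^4 - m³ + 5m² + 3m - 6.
Then h(11) = 13942.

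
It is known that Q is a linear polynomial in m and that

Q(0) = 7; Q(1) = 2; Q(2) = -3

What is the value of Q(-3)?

22

First differences: -5, -5.
Level-1 differences are constant, so Q has degree 1.
Fitting a degree-1 polynomial gives Q(m) = -5m + 7.
Then Q(-3) = 22.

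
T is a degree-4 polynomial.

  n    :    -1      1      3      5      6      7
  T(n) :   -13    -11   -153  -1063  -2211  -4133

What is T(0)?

Write T(n) = an^4 + bn³ + cn² + dn + e; the 6 given values yield a linear system in the 5 coefficients.
Solving, T(n) = -2n^4 + 3n³ - 7n² - 2n - 3.
The constant term is T(0) = -3.

-3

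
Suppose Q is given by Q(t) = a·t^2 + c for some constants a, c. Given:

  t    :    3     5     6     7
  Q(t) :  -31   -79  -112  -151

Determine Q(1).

-7

From Q(3) = -31 and Q(5) = -79: 9a + c = -31 and 25a + c = -79.
Subtracting: 16a = -48, so a = -3; then c = -31 − (-3)·9 = -4.
So Q(t) = -3t² − 4, and Q(1) = -7.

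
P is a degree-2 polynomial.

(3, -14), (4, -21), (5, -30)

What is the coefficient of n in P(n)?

Write P(n) = an² + bn + c; the 3 given values yield a linear system in the 3 coefficients.
Solving, P(n) = -n² - 5.
The coefficient of n is 0.

0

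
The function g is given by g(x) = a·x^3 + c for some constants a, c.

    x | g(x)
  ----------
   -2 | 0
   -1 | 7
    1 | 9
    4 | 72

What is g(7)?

From g(-2) = 0 and g(-1) = 7: -8a + c = 0 and -1a + c = 7.
Subtracting: 7a = 7, so a = 1; then c = 0 − 1·(-8) = 8.
So g(x) = 1x³ + 8, and g(7) = 351.

351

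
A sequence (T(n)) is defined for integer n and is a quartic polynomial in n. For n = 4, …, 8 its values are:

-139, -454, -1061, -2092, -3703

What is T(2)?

Write T(n) = an^4 + bn³ + cn² + dn + e; the 5 given values yield a linear system in the 5 coefficients.
Solving, T(n) = -n^4 + 5n² + 9n + 1.
Then T(2) = 23.

23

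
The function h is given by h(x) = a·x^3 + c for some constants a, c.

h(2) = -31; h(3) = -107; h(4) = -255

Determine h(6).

-863

From h(2) = -31 and h(3) = -107: 8a + c = -31 and 27a + c = -107.
Subtracting: 19a = -76, so a = -4; then c = -31 − (-4)·8 = 1.
So h(x) = -4x³ + 1, and h(6) = -863.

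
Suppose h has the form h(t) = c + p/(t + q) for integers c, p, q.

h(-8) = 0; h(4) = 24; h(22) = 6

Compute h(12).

8

(h(t) − c)(t + q) = p for each data point; the three points give a linear system in c and q, then p follows.
Solving: c = 4, q = -2, p = 40, so h(t) = 4 + 40/(t − 2).
Then h(12) = 4 + 40/10 = 8.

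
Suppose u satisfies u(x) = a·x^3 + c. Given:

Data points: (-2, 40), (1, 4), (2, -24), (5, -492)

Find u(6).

From u(-2) = 40 and u(1) = 4: -8a + c = 40 and 1a + c = 4.
Subtracting: 9a = -36, so a = -4; then c = 40 − (-4)·(-8) = 8.
So u(x) = -4x³ + 8, and u(6) = -856.

-856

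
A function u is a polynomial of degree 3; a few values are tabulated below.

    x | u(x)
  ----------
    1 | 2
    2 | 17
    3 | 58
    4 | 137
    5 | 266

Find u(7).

722

First differences: 15, 41, 79, 129. Second differences: 26, 38, 50. Third differences: 12, 12.
Level-3 differences are constant, so u has degree 3.
Fitting a degree-3 polynomial gives u(x) = 2x³ + x² - 2x + 1.
Then u(7) = 722.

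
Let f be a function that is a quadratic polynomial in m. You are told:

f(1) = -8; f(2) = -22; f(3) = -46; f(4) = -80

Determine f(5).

-124

Write f(m) = am² + bm + c; the 4 given values yield a linear system in the 3 coefficients.
Solving, f(m) = -5m² + m - 4.
Then f(5) = -124.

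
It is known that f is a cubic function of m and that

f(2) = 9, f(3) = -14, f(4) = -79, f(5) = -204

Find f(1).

Write f(m) = am³ + bm² + cm + d; the 4 given values yield a linear system in the 4 coefficients.
Solving, f(m) = -3m³ + 6m² + 4m + 1.
Then f(1) = 8.

8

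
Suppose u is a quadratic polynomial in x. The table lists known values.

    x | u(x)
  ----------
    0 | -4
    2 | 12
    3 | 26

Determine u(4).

Write u(x) = ax² + bx + c; the 3 given values yield a linear system in the 3 coefficients.
Solving, u(x) = 2x² + 4x - 4.
Then u(4) = 44.

44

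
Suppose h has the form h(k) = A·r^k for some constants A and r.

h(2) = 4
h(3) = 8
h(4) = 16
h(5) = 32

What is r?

2

Consecutive ratio: 8/4 = 2, and 16/8 = 2, so r = 2.
Then A·2^2 = 4 gives A = 1, and h(k) = 1·2^k.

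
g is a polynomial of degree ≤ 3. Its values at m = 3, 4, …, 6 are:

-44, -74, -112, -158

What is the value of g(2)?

-22

Write g(m) = am³ + bm² + cm + d; the 4 given values yield a linear system in the 4 coefficients.
Solving, the leading coefficient vanishes, and g(m) = -4m² - 2m - 2.
Then g(2) = -22.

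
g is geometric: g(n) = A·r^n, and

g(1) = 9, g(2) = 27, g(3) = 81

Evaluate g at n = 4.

Consecutive ratio: 27/9 = 3, and 81/27 = 3, so r = 3.
Then A·3^1 = 9 gives A = 3, and g(n) = 3·3^n.
g(4) = 3·3^4 = 243.

243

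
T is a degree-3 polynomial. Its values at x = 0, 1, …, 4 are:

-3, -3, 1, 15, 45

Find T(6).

First differences: 0, 4, 14, 30. Second differences: 4, 10, 16. Third differences: 6, 6.
Level-3 differences are constant, so T has degree 3.
Fitting a degree-3 polynomial gives T(x) = x³ - x² - 3.
Then T(6) = 177.

177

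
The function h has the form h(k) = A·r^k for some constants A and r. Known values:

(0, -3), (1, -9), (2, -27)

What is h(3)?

Consecutive ratio: -9/(-3) = 3, and -27/(-9) = 3, so r = 3.
Then A·3^0 = -3 gives A = -3, and h(k) = -3·3^k.
h(3) = -3·3^3 = -81.

-81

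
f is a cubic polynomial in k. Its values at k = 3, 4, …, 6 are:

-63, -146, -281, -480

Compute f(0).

Write f(k) = ak³ + bk² + ck + d; the 4 given values yield a linear system in the 4 coefficients.
Solving, f(k) = -2k³ - 2k² + 5k - 6.
Then f(0) = -6.

-6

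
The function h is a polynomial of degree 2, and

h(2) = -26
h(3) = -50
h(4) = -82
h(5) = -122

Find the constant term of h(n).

First differences: -24, -32, -40. Second differences: -8, -8.
Level-2 differences are constant, so h has degree 2.
Fitting a degree-2 polynomial gives h(n) = -4n² - 4n - 2.
The constant term is h(0) = -2.

-2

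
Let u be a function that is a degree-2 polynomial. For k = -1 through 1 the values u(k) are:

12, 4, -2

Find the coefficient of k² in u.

1

Write u(k) = ak² + bk + c; the 3 given values yield a linear system in the 3 coefficients.
Solving, u(k) = k² - 7k + 4.
The coefficient of k² is 1.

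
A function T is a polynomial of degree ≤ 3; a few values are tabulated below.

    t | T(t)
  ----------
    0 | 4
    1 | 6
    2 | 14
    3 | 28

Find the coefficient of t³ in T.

0

Write T(t) = at³ + bt² + ct + d; the 4 given values yield a linear system in the 4 coefficients.
Solving, the leading coefficient vanishes, and T(t) = 3t² - t + 4.
The coefficient of t³ is 0.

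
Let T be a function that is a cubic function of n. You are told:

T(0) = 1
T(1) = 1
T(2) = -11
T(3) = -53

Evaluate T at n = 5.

-299

Write T(n) = an³ + bn² + cn + d; the 4 given values yield a linear system in the 4 coefficients.
Solving, T(n) = -3n³ + 3n² + 1.
Then T(5) = -299.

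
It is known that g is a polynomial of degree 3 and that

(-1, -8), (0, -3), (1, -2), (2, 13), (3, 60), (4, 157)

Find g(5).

First differences: 5, 1, 15, 47, 97. Second differences: -4, 14, 32, 50. Third differences: 18, 18, 18.
Level-3 differences are constant, so g has degree 3.
Extending the table by one column gives the next first difference 165, so g(5) = 157 + 165 = 322.

322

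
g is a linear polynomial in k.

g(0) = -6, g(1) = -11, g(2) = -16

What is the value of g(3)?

-21

Write g(k) = ak + b; the 3 given values yield a linear system in the 2 coefficients.
Solving, g(k) = -5k - 6.
Then g(3) = -21.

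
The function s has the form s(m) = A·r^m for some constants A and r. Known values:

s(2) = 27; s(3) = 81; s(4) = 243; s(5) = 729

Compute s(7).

6561

Consecutive ratio: 81/27 = 3, and 243/81 = 3, so r = 3.
Then A·3^2 = 27 gives A = 3, and s(m) = 3·3^m.
s(7) = 3·3^7 = 6561.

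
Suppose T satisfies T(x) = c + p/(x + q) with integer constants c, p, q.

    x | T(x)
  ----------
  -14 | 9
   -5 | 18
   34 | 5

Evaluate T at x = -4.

(T(x) − c)(x + q) = p for each data point; the three points give a linear system in c and q, then p follows.
Solving: c = 6, q = 2, p = -36, so T(x) = 6 − 36/(x + 2).
Then T(-4) = 6 − 36/(-2) = 24.

24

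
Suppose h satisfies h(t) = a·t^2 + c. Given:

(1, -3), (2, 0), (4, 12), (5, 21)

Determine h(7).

45

From h(1) = -3 and h(2) = 0: 1a + c = -3 and 4a + c = 0.
Subtracting: 3a = 3, so a = 1; then c = -3 − 1·1 = -4.
So h(t) = 1t² − 4, and h(7) = 45.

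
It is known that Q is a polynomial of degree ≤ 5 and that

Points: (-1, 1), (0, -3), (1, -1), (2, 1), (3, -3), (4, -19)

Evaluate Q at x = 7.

-199

First differences: -4, 2, 2, -4, -16. Second differences: 6, 0, -6, -12. Third differences: -6, -6, -6.
Level-3 differences are constant, so Q has degree 3.
Fitting a degree-3 polynomial gives Q(x) = -x³ + 3x² - 3.
Then Q(7) = -199.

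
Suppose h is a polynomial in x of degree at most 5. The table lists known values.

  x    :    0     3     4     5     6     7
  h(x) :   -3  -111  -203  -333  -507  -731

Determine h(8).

Write h(x) = ax^5 + bx^4 + cx³ + dx² + ex + p; the 6 given values yield a linear system in the 6 coefficients.
Solving, the top 2 coefficients vanish, and h(x) = -x³ - 7x² - 6x - 3.
Then h(8) = -1011.

-1011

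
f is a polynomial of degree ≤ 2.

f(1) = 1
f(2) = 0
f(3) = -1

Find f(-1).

Write f(n) = an² + bn + c; the 3 given values yield a linear system in the 3 coefficients.
Solving, the leading coefficient vanishes, and f(n) = -n + 2.
Then f(-1) = 3.

3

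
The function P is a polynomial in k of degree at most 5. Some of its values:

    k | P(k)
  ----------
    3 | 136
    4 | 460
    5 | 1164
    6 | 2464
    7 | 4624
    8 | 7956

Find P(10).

First differences: 324, 704, 1300, 2160, 3332. Second differences: 380, 596, 860, 1172. Third differences: 216, 264, 312. Fourth differences: 48, 48.
Level-4 differences are constant, so P has degree 4.
Fitting a degree-4 polynomial gives P(k) = 2k^4 - 4k² + 2k + 4.
Then P(10) = 19624.

19624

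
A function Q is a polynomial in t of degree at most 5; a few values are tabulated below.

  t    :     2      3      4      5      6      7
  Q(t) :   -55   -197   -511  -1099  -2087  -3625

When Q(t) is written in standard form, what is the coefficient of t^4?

-1

First differences: -142, -314, -588, -988, -1538. Second differences: -172, -274, -400, -550. Third differences: -102, -126, -150. Fourth differences: -24, -24.
Level-4 differences are constant, so Q has degree 4.
Fitting a degree-4 polynomial gives Q(t) = -t^4 - 3t³ - 4t² + 1.
The coefficient of t^4 is -1.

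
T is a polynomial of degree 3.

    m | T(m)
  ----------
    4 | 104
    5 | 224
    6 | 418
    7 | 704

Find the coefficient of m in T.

9

Write T(m) = am³ + bm² + cm + d; the 4 given values yield a linear system in the 4 coefficients.
Solving, T(m) = 3m³ - 8m² + 9m + 4.
The coefficient of m is 9.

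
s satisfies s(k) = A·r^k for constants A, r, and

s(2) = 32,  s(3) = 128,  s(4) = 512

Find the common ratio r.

4

Consecutive ratio: 128/32 = 4, and 512/128 = 4, so r = 4.
Then A·4^2 = 32 gives A = 2, and s(k) = 2·4^k.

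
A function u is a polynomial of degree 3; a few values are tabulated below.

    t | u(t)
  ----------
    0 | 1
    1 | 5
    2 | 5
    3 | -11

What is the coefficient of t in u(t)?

2

Write u(t) = at³ + bt² + ct + d; the 4 given values yield a linear system in the 4 coefficients.
Solving, u(t) = -2t³ + 4t² + 2t + 1.
The coefficient of t is 2.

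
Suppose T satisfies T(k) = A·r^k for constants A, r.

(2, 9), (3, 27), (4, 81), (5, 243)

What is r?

Consecutive ratio: 27/9 = 3, and 81/27 = 3, so r = 3.
Then A·3^2 = 9 gives A = 1, and T(k) = 1·3^k.

3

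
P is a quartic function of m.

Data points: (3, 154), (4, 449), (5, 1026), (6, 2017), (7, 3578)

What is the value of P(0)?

1

Write P(m) = am^4 + bm³ + cm² + dm + e; the 5 given values yield a linear system in the 5 coefficients.
Solving, P(m) = m^4 + 4m³ - 4m² + 1.
Then P(0) = 1.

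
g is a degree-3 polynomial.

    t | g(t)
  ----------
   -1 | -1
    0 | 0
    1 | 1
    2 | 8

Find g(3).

Write g(t) = at³ + bt² + ct + d; the 4 given values yield a linear system in the 4 coefficients.
Solving, g(t) = t³.
Then g(3) = 27.

27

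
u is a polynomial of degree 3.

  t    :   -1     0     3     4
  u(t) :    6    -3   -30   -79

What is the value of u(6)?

-309

Write u(t) = at³ + bt² + ct + d; the 4 given values yield a linear system in the 4 coefficients.
Solving, u(t) = -2t³ + 4t² - 3t - 3.
Then u(6) = -309.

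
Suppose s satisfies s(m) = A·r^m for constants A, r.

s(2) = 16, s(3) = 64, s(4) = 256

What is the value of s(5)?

Consecutive ratio: 64/16 = 4, and 256/64 = 4, so r = 4.
Then A·4^2 = 16 gives A = 1, and s(m) = 1·4^m.
s(5) = 1·4^5 = 1024.

1024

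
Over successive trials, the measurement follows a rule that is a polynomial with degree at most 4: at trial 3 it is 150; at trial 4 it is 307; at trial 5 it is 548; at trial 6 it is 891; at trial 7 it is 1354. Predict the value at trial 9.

2712

Write the value at k as P(k).
First differences: 157, 241, 343, 463. Second differences: 84, 102, 120. Third differences: 18, 18.
Level-3 differences are constant, so P has degree 3.
Fitting a degree-3 polynomial gives P(k) = 3k³ + 6k² + 4k + 3.
Then P(9) = 2712.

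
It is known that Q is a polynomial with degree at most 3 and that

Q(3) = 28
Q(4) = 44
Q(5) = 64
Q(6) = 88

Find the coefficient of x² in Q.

First differences: 16, 20, 24. Second differences: 4, 4.
Level-2 differences are constant, so Q has degree 2.
Fitting a degree-2 polynomial gives Q(x) = 2x² + 2x + 4.
The coefficient of x² is 2.

2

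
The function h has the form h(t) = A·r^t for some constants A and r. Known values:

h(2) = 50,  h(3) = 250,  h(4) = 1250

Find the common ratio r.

5

Consecutive ratio: 250/50 = 5, and 1250/250 = 5, so r = 5.
Then A·5^2 = 50 gives A = 2, and h(t) = 2·5^t.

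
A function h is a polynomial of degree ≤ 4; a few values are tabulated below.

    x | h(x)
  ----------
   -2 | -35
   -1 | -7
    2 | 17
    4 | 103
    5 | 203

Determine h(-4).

Write h(x) = ax^4 + bx³ + cx² + dx + e; the 5 given values yield a linear system in the 5 coefficients.
Solving, the leading coefficient vanishes, and h(x) = 2x³ - 3x² + 5x + 3.
Then h(-4) = -193.

-193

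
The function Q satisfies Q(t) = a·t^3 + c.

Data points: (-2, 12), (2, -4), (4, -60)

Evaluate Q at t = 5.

-121

From Q(-2) = 12 and Q(2) = -4: -8a + c = 12 and 8a + c = -4.
Subtracting: 16a = -16, so a = -1; then c = 12 − (-1)·(-8) = 4.
So Q(t) = -1t³ + 4, and Q(5) = -121.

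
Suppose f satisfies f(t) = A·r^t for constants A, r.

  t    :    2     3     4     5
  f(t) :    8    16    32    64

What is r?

Consecutive ratio: 16/8 = 2, and 32/16 = 2, so r = 2.
Then A·2^2 = 8 gives A = 2, and f(t) = 2·2^t.

2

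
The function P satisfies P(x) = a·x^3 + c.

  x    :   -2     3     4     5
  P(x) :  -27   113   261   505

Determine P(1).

From P(-2) = -27 and P(3) = 113: -8a + c = -27 and 27a + c = 113.
Subtracting: 35a = 140, so a = 4; then c = -27 − 4·(-8) = 5.
So P(x) = 4x³ + 5, and P(1) = 9.

9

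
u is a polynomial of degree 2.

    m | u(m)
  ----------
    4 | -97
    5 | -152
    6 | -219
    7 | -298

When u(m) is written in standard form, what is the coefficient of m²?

First differences: -55, -67, -79. Second differences: -12, -12.
Level-2 differences are constant, so u has degree 2.
Fitting a degree-2 polynomial gives u(m) = -6m² - m + 3.
The coefficient of m² is -6.

-6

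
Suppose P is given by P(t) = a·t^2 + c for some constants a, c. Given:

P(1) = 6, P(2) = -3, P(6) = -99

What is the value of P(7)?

From P(1) = 6 and P(2) = -3: 1a + c = 6 and 4a + c = -3.
Subtracting: 3a = -9, so a = -3; then c = 6 − (-3)·1 = 9.
So P(t) = -3t² + 9, and P(7) = -138.

-138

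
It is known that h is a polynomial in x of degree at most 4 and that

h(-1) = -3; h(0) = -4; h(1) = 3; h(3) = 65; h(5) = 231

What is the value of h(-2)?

Write h(x) = ax^4 + bx³ + cx² + dx + e; the 5 given values yield a linear system in the 5 coefficients.
Solving, the leading coefficient vanishes, and h(x) = x³ + 4x² + 2x - 4.
Then h(-2) = 0.

0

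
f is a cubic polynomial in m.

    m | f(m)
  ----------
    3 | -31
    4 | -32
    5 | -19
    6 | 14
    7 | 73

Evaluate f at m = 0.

-4

First differences: -1, 13, 33, 59. Second differences: 14, 20, 26. Third differences: 6, 6.
Level-3 differences are constant, so f has degree 3.
Fitting a degree-3 polynomial gives f(m) = m³ - 5m² - 3m - 4.
Then f(0) = -4.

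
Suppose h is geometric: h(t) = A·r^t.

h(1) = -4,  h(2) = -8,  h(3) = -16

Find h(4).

Consecutive ratio: -8/(-4) = 2, and -16/(-8) = 2, so r = 2.
Then A·2^1 = -4 gives A = -2, and h(t) = -2·2^t.
h(4) = -2·2^4 = -32.

-32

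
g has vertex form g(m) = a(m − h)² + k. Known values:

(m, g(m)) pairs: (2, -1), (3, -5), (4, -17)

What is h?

2

First differences -4, -12; second difference -8 = 2a, so a = -4.
Expanding, the m-coefficient is −2ah = 8h; matching it to the data gives h = 2, and then k = -1.
So g(m) = -4(m − 2)² − 1.
Hence h = 2.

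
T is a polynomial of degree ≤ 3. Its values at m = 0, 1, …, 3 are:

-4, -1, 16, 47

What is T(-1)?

First differences: 3, 17, 31. Second differences: 14, 14.
Level-2 differences are constant, so T has degree 2.
Fitting a degree-2 polynomial gives T(m) = 7m² - 4m - 4.
Then T(-1) = 7.

7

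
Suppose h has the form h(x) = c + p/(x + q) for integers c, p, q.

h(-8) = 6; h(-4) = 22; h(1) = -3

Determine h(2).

-2

(h(x) − c)(x + q) = p for each data point; the three points give a linear system in c and q, then p follows.
Solving: c = 2, q = 3, p = -20, so h(x) = 2 − 20/(x + 3).
Then h(2) = 2 − 20/5 = -2.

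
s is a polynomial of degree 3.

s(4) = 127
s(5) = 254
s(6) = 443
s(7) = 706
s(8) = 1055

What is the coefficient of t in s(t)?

-4

Write s(t) = at³ + bt² + ct + d; the 5 given values yield a linear system in the 4 coefficients.
Solving, s(t) = 2t³ + t² - 4t - 1.
The coefficient of t is -4.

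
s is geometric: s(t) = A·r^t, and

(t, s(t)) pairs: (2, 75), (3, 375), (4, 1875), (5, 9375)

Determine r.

Consecutive ratio: 375/75 = 5, and 1875/375 = 5, so r = 5.
Then A·5^2 = 75 gives A = 3, and s(t) = 3·5^t.

5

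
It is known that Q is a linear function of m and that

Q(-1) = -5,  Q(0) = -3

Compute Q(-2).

-7

Write Q(m) = am + b; the 2 given values yield a linear system in the 2 coefficients.
Solving, Q(m) = 2m - 3.
Then Q(-2) = -7.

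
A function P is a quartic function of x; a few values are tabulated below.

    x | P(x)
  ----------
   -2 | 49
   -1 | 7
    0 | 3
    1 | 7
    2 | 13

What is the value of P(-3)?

183

Write P(x) = ax^4 + bx³ + cx² + dx + e; the 5 given values yield a linear system in the 5 coefficients.
Solving, P(x) = x^4 - 3x³ + 3x² + 3x + 3.
Then P(-3) = 183.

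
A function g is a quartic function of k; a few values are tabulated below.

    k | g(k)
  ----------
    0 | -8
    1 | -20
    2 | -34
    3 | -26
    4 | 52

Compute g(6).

Write g(k) = ak^4 + bk³ + ck² + dk + e; the 5 given values yield a linear system in the 5 coefficients.
Solving, g(k) = k^4 - 2k³ - 2k² - 9k - 8.
Then g(6) = 730.

730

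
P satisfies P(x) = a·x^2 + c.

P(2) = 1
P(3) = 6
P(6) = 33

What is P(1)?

-2

From P(2) = 1 and P(3) = 6: 4a + c = 1 and 9a + c = 6.
Subtracting: 5a = 5, so a = 1; then c = 1 − 1·4 = -3.
So P(x) = 1x² − 3, and P(1) = -2.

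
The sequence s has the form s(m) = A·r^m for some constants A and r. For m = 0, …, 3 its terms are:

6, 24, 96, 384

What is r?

4

Consecutive ratio: 24/6 = 4, and 96/24 = 4, so r = 4.
Then A·4^0 = 6 gives A = 6, and s(m) = 6·4^m.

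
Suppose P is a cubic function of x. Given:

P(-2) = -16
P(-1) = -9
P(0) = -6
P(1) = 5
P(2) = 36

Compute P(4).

206

First differences: 7, 3, 11, 31. Second differences: -4, 8, 20. Third differences: 12, 12.
Level-3 differences are constant, so P has degree 3.
Fitting a degree-3 polynomial gives P(x) = 2x³ + 4x² + 5x - 6.
Then P(4) = 206.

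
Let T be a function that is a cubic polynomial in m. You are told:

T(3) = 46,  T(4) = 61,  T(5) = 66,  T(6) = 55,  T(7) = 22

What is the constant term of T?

First differences: 15, 5, -11, -33. Second differences: -10, -16, -22. Third differences: -6, -6.
Level-3 differences are constant, so T has degree 3.
Fitting a degree-3 polynomial gives T(m) = -m³ + 7m² + 3m + 1.
The constant term is T(0) = 1.

1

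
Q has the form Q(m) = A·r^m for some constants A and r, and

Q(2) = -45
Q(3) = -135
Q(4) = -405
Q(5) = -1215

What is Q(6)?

Consecutive ratio: -135/(-45) = 3, and -405/(-135) = 3, so r = 3.
Then A·3^2 = -45 gives A = -5, and Q(m) = -5·3^m.
Q(6) = -5·3^6 = -3645.

-3645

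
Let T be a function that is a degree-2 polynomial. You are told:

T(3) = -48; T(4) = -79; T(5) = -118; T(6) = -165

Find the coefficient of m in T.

-3

First differences: -31, -39, -47. Second differences: -8, -8.
Level-2 differences are constant, so T has degree 2.
Fitting a degree-2 polynomial gives T(m) = -4m² - 3m - 3.
The coefficient of m is -3.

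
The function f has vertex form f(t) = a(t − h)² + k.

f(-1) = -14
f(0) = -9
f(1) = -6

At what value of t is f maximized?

2

First differences 5, 3; second difference -2 = 2a, so a = -1.
Expanding, the t-coefficient is −2ah = 2h; matching it to the data gives h = 2, and then k = -5.
So f(t) = -1(t − 2)² − 5.
Hence h = 2.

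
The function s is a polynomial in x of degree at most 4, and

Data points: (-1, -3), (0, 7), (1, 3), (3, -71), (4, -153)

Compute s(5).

-273

Write s(x) = ax^4 + bx³ + cx² + dx + e; the 5 given values yield a linear system in the 5 coefficients.
Solving, the leading coefficient vanishes, and s(x) = -x³ - 7x² + 4x + 7.
Then s(5) = -273.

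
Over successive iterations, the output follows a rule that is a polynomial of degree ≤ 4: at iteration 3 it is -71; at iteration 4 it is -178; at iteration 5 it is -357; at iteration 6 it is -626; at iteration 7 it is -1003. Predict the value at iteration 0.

-2

Write the value at k as g(k).
First differences: -107, -179, -269, -377. Second differences: -72, -90, -108. Third differences: -18, -18.
Level-3 differences are constant, so g has degree 3.
Fitting a degree-3 polynomial gives g(k) = -3k³ + 4k - 2.
Then g(0) = -2.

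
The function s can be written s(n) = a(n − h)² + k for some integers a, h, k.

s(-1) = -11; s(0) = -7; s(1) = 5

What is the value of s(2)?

First differences 4, 12; second difference 8 = 2a, so a = 4.
Expanding, the n-coefficient is −2ah = -8h; matching it to the data gives h = -1, and then k = -11.
So s(n) = 4(n + 1)² − 11.
s(2) = 4·3² − 11 = 25.

25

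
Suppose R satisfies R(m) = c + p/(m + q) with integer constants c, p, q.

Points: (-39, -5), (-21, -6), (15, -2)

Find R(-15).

-7

(R(m) − c)(m + q) = p for each data point; the three points give a linear system in c and q, then p follows.
Solving: c = -4, q = 3, p = 36, so R(m) = -4 + 36/(m + 3).
Then R(-15) = -4 + 36/(-12) = -7.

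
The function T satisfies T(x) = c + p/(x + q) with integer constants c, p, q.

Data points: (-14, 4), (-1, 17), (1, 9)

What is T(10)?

6

(T(x) − c)(x + q) = p for each data point; the three points give a linear system in c and q, then p follows.
Solving: c = 5, q = 2, p = 12, so T(x) = 5 + 12/(x + 2).
Then T(10) = 5 + 12/12 = 6.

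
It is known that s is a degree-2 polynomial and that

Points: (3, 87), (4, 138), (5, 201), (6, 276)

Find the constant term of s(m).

6

Write s(m) = am² + bm + c; the 4 given values yield a linear system in the 3 coefficients.
Solving, s(m) = 6m² + 9m + 6.
The constant term is s(0) = 6.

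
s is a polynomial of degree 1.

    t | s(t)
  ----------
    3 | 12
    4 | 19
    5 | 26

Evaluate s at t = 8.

First differences: 7, 7.
Level-1 differences are constant, so s has degree 1.
Fitting a degree-1 polynomial gives s(t) = 7t - 9.
Then s(8) = 47.

47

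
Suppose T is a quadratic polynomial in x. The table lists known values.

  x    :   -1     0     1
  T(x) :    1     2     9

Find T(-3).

17

Write T(x) = ax² + bx + c; the 3 given values yield a linear system in the 3 coefficients.
Solving, T(x) = 3x² + 4x + 2.
Then T(-3) = 17.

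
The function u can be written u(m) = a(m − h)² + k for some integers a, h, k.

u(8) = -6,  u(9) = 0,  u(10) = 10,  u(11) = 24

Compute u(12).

First differences 6, 10, 14; second difference 4 = 2a, so a = 2.
Expanding, the m-coefficient is −2ah = -4h; matching it to the data gives h = 7, and then k = -8.
So u(m) = 2(m − 7)² − 8.
u(12) = 2·5² − 8 = 42.

42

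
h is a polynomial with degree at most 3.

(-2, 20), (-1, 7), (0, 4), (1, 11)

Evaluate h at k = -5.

119

Write h(k) = ak³ + bk² + ck + d; the 4 given values yield a linear system in the 4 coefficients.
Solving, the leading coefficient vanishes, and h(k) = 5k² + 2k + 4.
Then h(-5) = 119.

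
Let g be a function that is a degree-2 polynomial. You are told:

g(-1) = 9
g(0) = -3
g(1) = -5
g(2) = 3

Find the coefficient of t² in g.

First differences: -12, -2, 8. Second differences: 10, 10.
Level-2 differences are constant, so g has degree 2.
Fitting a degree-2 polynomial gives g(t) = 5t² - 7t - 3.
The coefficient of t² is 5.

5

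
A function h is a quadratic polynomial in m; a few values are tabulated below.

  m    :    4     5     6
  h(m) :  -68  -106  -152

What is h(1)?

-2

Write h(m) = am² + bm + c; the 3 given values yield a linear system in the 3 coefficients.
Solving, h(m) = -4m² - 2m + 4.
Then h(1) = -2.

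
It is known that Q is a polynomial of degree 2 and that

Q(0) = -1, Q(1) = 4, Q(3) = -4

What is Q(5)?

Write Q(m) = am² + bm + c; the 3 given values yield a linear system in the 3 coefficients.
Solving, Q(m) = -3m² + 8m - 1.
Then Q(5) = -36.

-36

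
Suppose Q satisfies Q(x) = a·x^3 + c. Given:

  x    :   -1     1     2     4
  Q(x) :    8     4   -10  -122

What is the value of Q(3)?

From Q(-1) = 8 and Q(1) = 4: -1a + c = 8 and 1a + c = 4.
Subtracting: 2a = -4, so a = -2; then c = 8 − (-2)·(-1) = 6.
So Q(x) = -2x³ + 6, and Q(3) = -48.

-48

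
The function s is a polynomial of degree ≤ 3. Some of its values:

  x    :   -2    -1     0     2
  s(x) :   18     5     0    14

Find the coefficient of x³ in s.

Write s(x) = ax³ + bx² + cx + d; the 4 given values yield a linear system in the 4 coefficients.
Solving, the leading coefficient vanishes, and s(x) = 4x² - x.
The coefficient of x³ is 0.

0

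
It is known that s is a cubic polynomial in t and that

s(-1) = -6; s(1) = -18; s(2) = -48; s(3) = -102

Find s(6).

Write s(t) = at³ + bt² + ct + d; the 4 given values yield a linear system in the 4 coefficients.
Solving, s(t) = -t³ - 6t² - 5t - 6.
Then s(6) = -468.

-468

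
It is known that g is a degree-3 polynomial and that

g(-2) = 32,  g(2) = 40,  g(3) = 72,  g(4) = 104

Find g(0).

Write g(m) = am³ + bm² + cm + d; the 4 given values yield a linear system in the 4 coefficients.
Solving, g(m) = -m³ + 9m² + 6m.
Then g(0) = 0.

0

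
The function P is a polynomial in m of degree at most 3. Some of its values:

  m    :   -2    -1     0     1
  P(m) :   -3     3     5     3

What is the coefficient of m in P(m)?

First differences: 6, 2, -2. Second differences: -4, -4.
Level-2 differences are constant, so P has degree 2.
Fitting a degree-2 polynomial gives P(m) = -2m² + 5.
The coefficient of m is 0.

0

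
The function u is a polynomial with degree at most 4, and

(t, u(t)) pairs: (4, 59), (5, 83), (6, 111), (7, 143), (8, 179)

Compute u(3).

First differences: 24, 28, 32, 36. Second differences: 4, 4, 4.
Level-2 differences are constant, so u has degree 2.
Fitting a degree-2 polynomial gives u(t) = 2t² + 6t + 3.
Then u(3) = 39.

39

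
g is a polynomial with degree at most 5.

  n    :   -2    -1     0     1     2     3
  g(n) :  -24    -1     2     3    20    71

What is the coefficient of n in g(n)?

First differences: 23, 3, 1, 17, 51. Second differences: -20, -2, 16, 34. Third differences: 18, 18, 18.
Level-3 differences are constant, so g has degree 3.
Fitting a degree-3 polynomial gives g(n) = 3n³ - n² - n + 2.
The coefficient of n is -1.

-1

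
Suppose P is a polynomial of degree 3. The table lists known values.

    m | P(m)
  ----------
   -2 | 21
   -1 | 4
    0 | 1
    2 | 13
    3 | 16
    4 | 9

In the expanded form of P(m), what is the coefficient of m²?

4

Write P(m) = am³ + bm² + cm + d; the 6 given values yield a linear system in the 4 coefficients.
Solving, P(m) = -m³ + 4m² + 2m + 1.
The coefficient of m² is 4.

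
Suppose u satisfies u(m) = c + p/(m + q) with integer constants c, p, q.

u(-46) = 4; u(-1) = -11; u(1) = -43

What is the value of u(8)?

13

(u(m) − c)(m + q) = p for each data point; the three points give a linear system in c and q, then p follows.
Solving: c = 5, q = -2, p = 48, so u(m) = 5 + 48/(m − 2).
Then u(8) = 5 + 48/6 = 13.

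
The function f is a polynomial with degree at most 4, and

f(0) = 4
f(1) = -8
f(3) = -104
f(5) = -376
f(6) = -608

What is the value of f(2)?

-40

Write f(m) = am^4 + bm³ + cm² + dm + e; the 5 given values yield a linear system in the 5 coefficients.
Solving, the leading coefficient vanishes, and f(m) = -2m³ - 4m² - 6m + 4.
Then f(2) = -40.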